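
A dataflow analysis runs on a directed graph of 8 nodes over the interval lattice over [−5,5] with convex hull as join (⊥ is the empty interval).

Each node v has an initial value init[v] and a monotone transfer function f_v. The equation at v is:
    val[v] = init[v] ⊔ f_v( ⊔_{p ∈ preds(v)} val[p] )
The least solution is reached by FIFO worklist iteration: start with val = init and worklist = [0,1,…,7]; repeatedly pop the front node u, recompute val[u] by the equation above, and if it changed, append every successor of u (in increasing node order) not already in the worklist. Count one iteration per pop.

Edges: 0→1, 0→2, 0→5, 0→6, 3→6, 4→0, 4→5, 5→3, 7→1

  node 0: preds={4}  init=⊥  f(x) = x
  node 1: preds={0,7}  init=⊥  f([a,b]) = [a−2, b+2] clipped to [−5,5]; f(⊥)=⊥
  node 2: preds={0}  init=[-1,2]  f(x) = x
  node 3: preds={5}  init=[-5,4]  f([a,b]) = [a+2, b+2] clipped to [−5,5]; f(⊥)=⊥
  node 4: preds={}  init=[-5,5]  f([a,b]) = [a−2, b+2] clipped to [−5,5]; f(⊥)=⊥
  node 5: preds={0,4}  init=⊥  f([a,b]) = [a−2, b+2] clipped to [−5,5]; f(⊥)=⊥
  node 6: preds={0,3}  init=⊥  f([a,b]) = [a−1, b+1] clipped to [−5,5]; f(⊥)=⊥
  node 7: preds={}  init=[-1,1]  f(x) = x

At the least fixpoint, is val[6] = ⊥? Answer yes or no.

no

Trace (10 dequeues):
  [1] u=0 | in [-5,5] | out [-5,5] | prev ⊥ | push {}
  [2] u=1 | in [-5,5] | out [-5,5] | prev ⊥ | push {}
  [3] u=2 | in [-5,5] | out [-5,5] | prev [-1,2] | push {}
  [4] u=3 | in ⊥ | out [-5,4] | ==
  [5] u=4 | in ⊥ | out [-5,5] | ==
  [6] u=5 | in [-5,5] | out [-5,5] | prev ⊥ | push {3}
  [7] u=6 | in [-5,5] | out [-5,5] | prev ⊥ | push {}
  [8] u=7 | in ⊥ | out [-1,1] | ==
  [9] u=3 | in [-5,5] | out [-5,5] | prev [-5,4] | push {6}
  [10] u=6 | in [-5,5] | out [-5,5] | ==

Converged values:
  [0] [-5,5]
  [1] [-5,5]
  [2] [-5,5]
  [3] [-5,5]
  [4] [-5,5]
  [5] [-5,5]
  [6] [-5,5]
  [7] [-1,1]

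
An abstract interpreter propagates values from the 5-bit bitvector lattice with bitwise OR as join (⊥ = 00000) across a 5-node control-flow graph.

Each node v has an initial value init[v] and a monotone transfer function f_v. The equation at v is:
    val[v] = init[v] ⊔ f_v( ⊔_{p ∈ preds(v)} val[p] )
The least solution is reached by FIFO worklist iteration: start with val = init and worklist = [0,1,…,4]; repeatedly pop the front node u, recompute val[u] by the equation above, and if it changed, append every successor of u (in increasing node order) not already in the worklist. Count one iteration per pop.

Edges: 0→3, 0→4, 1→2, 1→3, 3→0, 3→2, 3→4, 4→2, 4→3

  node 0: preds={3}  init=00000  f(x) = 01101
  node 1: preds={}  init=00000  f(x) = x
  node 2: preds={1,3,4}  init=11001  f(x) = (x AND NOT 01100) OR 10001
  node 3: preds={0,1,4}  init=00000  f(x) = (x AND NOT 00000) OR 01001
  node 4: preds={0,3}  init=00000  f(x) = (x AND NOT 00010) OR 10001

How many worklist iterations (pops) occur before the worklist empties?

11

Iteration log — 11 steps:
  step 1. node 0  ⊔preds=00000  new=01101  old=00000  +wl: 
  step 2. node 1  ⊔preds=00000  new=00000  stable
  step 3. node 2  ⊔preds=00000  new=11001  stable
  step 4. node 3  ⊔preds=01101  new=01101  old=00000  +wl: 0,2
  step 5. node 4  ⊔preds=01101  new=11101  old=00000  +wl: 3
  step 6. node 0  ⊔preds=01101  new=01101  stable
  step 7. node 2  ⊔preds=11101  new=11001  stable
  step 8. node 3  ⊔preds=11101  new=11101  old=01101  +wl: 0,2,4
  step 9. node 0  ⊔preds=11101  new=01101  stable
  step 10. node 2  ⊔preds=11101  new=11001  stable
  step 11. node 4  ⊔preds=11101  new=11101  stable

Least fixpoint reached:
  node 0: 01101
  node 1: 00000
  node 2: 11001
  node 3: 11101
  node 4: 11101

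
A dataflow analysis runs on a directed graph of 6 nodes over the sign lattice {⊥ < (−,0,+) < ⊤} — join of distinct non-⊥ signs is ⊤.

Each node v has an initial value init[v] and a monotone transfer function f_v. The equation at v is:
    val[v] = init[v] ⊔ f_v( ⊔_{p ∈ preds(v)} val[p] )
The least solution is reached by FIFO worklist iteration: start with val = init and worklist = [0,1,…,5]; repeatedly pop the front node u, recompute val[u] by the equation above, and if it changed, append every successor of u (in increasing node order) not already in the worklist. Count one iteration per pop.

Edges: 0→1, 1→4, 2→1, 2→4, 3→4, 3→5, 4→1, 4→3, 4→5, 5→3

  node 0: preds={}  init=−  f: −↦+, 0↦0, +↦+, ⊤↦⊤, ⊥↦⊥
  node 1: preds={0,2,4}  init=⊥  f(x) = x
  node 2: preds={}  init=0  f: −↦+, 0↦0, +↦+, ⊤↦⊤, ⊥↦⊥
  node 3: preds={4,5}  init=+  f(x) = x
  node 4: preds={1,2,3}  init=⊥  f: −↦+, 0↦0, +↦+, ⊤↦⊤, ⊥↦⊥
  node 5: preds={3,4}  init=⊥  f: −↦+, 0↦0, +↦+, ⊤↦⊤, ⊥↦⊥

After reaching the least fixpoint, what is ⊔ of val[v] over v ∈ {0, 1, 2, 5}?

Iteration log — 10 steps:
  step 1. node 0  ⊔preds=⊥  new=−  stable
  step 2. node 1  ⊔preds=⊤  new=⊤  old=⊥  +wl: 
  step 3. node 2  ⊔preds=⊥  new=0  stable
  step 4. node 3  ⊔preds=⊥  new=+  stable
  step 5. node 4  ⊔preds=⊤  new=⊤  old=⊥  +wl: 1,3
  step 6. node 5  ⊔preds=⊤  new=⊤  old=⊥  +wl: 
  step 7. node 1  ⊔preds=⊤  new=⊤  stable
  step 8. node 3  ⊔preds=⊤  new=⊤  old=+  +wl: 4,5
  step 9. node 4  ⊔preds=⊤  new=⊤  stable
  step 10. node 5  ⊔preds=⊤  new=⊤  stable

Least fixpoint reached:
  node 0: −
  node 1: ⊤
  node 2: 0
  node 3: ⊤
  node 4: ⊤
  node 5: ⊤

⊤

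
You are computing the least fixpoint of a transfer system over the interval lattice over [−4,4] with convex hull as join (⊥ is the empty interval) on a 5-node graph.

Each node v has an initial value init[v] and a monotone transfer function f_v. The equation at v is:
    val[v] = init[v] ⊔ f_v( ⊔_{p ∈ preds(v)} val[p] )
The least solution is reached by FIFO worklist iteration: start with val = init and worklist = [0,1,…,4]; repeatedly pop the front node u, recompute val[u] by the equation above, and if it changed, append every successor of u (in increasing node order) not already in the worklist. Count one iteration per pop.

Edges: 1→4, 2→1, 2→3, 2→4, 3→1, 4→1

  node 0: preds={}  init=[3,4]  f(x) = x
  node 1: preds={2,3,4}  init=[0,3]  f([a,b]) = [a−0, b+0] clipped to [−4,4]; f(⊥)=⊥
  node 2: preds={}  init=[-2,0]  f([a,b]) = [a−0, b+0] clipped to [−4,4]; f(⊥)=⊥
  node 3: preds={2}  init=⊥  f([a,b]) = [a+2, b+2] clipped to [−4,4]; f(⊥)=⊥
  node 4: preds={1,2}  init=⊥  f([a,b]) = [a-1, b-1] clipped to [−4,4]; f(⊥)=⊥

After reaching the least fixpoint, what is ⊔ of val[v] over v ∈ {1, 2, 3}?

Iteration log — 9 steps:
  step 1. node 0  ⊔preds=⊥  new=[3,4]  stable
  step 2. node 1  ⊔preds=[-2,0]  new=[-2,3]  old=[0,3]  +wl: 
  step 3. node 2  ⊔preds=⊥  new=[-2,0]  stable
  step 4. node 3  ⊔preds=[-2,0]  new=[0,2]  old=⊥  +wl: 1
  step 5. node 4  ⊔preds=[-2,3]  new=[-3,2]  old=⊥  +wl: 
  step 6. node 1  ⊔preds=[-3,2]  new=[-3,3]  old=[-2,3]  +wl: 4
  step 7. node 4  ⊔preds=[-3,3]  new=[-4,2]  old=[-3,2]  +wl: 1
  step 8. node 1  ⊔preds=[-4,2]  new=[-4,3]  old=[-3,3]  +wl: 4
  step 9. node 4  ⊔preds=[-4,3]  new=[-4,2]  stable

Least fixpoint reached:
  node 0: [3,4]
  node 1: [-4,3]
  node 2: [-2,0]
  node 3: [0,2]
  node 4: [-4,2]

[-4,3]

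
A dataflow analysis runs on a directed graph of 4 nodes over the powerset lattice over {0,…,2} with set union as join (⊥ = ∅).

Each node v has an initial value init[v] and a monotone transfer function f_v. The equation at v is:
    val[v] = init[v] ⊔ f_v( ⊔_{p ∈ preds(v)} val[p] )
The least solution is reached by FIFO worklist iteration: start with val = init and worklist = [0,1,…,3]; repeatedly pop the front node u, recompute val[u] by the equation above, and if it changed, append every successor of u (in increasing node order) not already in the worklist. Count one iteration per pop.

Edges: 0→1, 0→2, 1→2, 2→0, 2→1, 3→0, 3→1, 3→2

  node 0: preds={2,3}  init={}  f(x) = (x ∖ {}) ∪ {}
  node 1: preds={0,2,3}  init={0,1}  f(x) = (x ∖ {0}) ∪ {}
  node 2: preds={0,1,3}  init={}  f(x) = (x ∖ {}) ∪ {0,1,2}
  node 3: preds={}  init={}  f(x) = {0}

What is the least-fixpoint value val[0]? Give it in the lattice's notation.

{0,1,2}

Worklist (7 pops):
  #1 pop 0: in={} → {} (no change)
  #2 pop 1: in={} → {0,1} (no change)
  #3 pop 2: in={0,1} → {0,1,2} (was {}); enqueue [0,1]
  #4 pop 3: in={} → {0} (was {}); enqueue [2]
  #5 pop 0: in={0,1,2} → {0,1,2} (was {}); enqueue []
  #6 pop 1: in={0,1,2} → {0,1,2} (was {0,1}); enqueue []
  #7 pop 2: in={0,1,2} → {0,1,2} (no change)

Fixpoint:
  val[0] = {0,1,2}
  val[1] = {0,1,2}
  val[2] = {0,1,2}
  val[3] = {0}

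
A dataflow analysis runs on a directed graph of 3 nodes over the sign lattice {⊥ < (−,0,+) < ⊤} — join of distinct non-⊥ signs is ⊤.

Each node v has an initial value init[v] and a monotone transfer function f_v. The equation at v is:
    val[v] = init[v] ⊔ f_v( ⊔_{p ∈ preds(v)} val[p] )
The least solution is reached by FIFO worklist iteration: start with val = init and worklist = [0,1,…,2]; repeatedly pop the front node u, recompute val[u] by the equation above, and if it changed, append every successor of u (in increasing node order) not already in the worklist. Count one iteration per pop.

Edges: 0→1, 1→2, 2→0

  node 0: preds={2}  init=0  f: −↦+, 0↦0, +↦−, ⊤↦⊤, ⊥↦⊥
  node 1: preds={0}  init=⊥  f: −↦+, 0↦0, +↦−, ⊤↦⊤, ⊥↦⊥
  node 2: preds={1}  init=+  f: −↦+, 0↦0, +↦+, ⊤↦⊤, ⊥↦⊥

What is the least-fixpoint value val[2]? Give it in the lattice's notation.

⊤

Iteration log — 4 steps:
  step 1. node 0  ⊔preds=+  new=⊤  old=0  +wl: 
  step 2. node 1  ⊔preds=⊤  new=⊤  old=⊥  +wl: 
  step 3. node 2  ⊔preds=⊤  new=⊤  old=+  +wl: 0
  step 4. node 0  ⊔preds=⊤  new=⊤  stable

Least fixpoint reached:
  node 0: ⊤
  node 1: ⊤
  node 2: ⊤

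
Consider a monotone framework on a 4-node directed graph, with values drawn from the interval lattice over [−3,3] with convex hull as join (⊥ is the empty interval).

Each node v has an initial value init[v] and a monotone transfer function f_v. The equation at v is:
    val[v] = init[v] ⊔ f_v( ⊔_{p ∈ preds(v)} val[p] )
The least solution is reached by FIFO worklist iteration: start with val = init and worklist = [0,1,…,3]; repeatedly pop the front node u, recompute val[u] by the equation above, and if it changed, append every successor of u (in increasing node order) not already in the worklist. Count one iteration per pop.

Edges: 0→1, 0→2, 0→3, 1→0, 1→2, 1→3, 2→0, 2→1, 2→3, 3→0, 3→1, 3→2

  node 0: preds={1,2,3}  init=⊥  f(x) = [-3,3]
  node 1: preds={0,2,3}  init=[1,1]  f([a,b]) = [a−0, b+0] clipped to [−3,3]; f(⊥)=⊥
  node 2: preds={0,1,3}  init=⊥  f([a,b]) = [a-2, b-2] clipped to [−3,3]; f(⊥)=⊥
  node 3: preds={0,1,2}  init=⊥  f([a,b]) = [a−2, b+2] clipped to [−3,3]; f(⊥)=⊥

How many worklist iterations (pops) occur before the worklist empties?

Iteration log — 7 steps:
  step 1. node 0  ⊔preds=[1,1]  new=[-3,3]  old=⊥  +wl: 
  step 2. node 1  ⊔preds=[-3,3]  new=[-3,3]  old=[1,1]  +wl: 0
  step 3. node 2  ⊔preds=[-3,3]  new=[-3,1]  old=⊥  +wl: 1
  step 4. node 3  ⊔preds=[-3,3]  new=[-3,3]  old=⊥  +wl: 2
  step 5. node 0  ⊔preds=[-3,3]  new=[-3,3]  stable
  step 6. node 1  ⊔preds=[-3,3]  new=[-3,3]  stable
  step 7. node 2  ⊔preds=[-3,3]  new=[-3,1]  stable

Least fixpoint reached:
  node 0: [-3,3]
  node 1: [-3,3]
  node 2: [-3,1]
  node 3: [-3,3]

7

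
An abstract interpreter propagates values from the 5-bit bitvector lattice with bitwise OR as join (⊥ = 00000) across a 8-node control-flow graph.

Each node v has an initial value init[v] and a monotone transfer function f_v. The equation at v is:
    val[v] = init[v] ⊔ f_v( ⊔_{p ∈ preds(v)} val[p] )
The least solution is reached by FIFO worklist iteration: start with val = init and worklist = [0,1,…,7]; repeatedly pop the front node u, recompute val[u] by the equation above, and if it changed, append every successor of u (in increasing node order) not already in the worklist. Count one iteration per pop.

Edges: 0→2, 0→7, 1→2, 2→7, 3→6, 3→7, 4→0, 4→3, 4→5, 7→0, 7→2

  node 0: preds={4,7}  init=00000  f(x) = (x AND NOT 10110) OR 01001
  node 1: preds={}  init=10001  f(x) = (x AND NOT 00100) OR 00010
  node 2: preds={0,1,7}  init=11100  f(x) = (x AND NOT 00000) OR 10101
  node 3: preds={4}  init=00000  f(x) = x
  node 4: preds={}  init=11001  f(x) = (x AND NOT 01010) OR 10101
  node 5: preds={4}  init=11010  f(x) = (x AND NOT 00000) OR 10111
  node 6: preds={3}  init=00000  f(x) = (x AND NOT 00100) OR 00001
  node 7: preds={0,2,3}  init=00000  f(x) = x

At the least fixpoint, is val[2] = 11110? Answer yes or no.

Worklist (13 pops):
  #1 pop 0: in=11001 → 01001 (was 00000); enqueue []
  #2 pop 1: in=00000 → 10011 (was 10001); enqueue []
  #3 pop 2: in=11011 → 11111 (was 11100); enqueue []
  #4 pop 3: in=11001 → 11001 (was 00000); enqueue []
  #5 pop 4: in=00000 → 11101 (was 11001); enqueue [0,3]
  #6 pop 5: in=11101 → 11111 (was 11010); enqueue []
  #7 pop 6: in=11001 → 11001 (was 00000); enqueue []
  #8 pop 7: in=11111 → 11111 (was 00000); enqueue [2]
  #9 pop 0: in=11111 → 01001 (no change)
  #10 pop 3: in=11101 → 11101 (was 11001); enqueue [6,7]
  #11 pop 2: in=11111 → 11111 (no change)
  #12 pop 6: in=11101 → 11001 (no change)
  #13 pop 7: in=11111 → 11111 (no change)

Fixpoint:
  val[0] = 01001
  val[1] = 10011
  val[2] = 11111
  val[3] = 11101
  val[4] = 11101
  val[5] = 11111
  val[6] = 11001
  val[7] = 11111

no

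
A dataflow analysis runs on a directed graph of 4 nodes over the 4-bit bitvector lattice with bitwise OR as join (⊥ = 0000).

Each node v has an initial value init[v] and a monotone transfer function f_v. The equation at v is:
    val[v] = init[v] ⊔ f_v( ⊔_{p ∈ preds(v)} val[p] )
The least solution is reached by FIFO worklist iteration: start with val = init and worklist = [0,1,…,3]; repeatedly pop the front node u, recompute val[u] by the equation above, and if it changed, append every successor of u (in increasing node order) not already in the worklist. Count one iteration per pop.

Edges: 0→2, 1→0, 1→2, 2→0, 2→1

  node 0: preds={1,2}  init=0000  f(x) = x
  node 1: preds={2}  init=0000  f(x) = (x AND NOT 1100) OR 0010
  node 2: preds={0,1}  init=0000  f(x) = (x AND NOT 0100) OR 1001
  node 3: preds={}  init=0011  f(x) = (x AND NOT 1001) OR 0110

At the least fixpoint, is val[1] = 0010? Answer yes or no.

Trace (8 dequeues):
  [1] u=0 | in 0000 | out 0000 | ==
  [2] u=1 | in 0000 | out 0010 | prev 0000 | push {0}
  [3] u=2 | in 0010 | out 1011 | prev 0000 | push {1}
  [4] u=3 | in 0000 | out 0111 | prev 0011 | push {}
  [5] u=0 | in 1011 | out 1011 | prev 0000 | push {2}
  [6] u=1 | in 1011 | out 0011 | prev 0010 | push {0}
  [7] u=2 | in 1011 | out 1011 | ==
  [8] u=0 | in 1011 | out 1011 | ==

Converged values:
  [0] 1011
  [1] 0011
  [2] 1011
  [3] 0111

no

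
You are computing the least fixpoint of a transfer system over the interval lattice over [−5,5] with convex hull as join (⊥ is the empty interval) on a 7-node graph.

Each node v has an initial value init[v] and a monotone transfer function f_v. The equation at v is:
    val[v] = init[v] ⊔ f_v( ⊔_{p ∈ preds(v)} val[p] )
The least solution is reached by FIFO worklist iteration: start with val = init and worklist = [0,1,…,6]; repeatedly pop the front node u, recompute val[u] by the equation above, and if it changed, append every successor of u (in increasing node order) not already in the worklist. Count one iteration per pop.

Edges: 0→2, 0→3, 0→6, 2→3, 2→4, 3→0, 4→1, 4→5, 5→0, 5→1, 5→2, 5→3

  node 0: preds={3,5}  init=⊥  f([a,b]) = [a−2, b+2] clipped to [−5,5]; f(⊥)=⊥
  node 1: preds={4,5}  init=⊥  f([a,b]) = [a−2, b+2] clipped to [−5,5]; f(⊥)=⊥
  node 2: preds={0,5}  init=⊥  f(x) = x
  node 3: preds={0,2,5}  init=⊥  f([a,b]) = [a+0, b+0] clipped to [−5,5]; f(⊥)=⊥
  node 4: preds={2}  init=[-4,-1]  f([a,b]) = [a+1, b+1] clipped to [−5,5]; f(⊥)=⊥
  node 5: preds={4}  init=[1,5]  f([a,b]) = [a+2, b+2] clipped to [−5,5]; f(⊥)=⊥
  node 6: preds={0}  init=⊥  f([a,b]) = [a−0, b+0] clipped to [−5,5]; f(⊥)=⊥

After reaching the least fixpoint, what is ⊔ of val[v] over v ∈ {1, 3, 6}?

[-5,5]

Worklist (19 pops):
  #1 pop 0: in=[1,5] → [-1,5] (was ⊥); enqueue []
  #2 pop 1: in=[-4,5] → [-5,5] (was ⊥); enqueue []
  #3 pop 2: in=[-1,5] → [-1,5] (was ⊥); enqueue []
  #4 pop 3: in=[-1,5] → [-1,5] (was ⊥); enqueue [0]
  #5 pop 4: in=[-1,5] → [-4,5] (was [-4,-1]); enqueue [1]
  #6 pop 5: in=[-4,5] → [-2,5] (was [1,5]); enqueue [2,3]
  #7 pop 6: in=[-1,5] → [-1,5] (was ⊥); enqueue []
  #8 pop 0: in=[-2,5] → [-4,5] (was [-1,5]); enqueue [6]
  #9 pop 1: in=[-4,5] → [-5,5] (no change)
  #10 pop 2: in=[-4,5] → [-4,5] (was [-1,5]); enqueue [4]
  #11 pop 3: in=[-4,5] → [-4,5] (was [-1,5]); enqueue [0]
  #12 pop 6: in=[-4,5] → [-4,5] (was [-1,5]); enqueue []
  #13 pop 4: in=[-4,5] → [-4,5] (no change)
  #14 pop 0: in=[-4,5] → [-5,5] (was [-4,5]); enqueue [2,3,6]
  #15 pop 2: in=[-5,5] → [-5,5] (was [-4,5]); enqueue [4]
  #16 pop 3: in=[-5,5] → [-5,5] (was [-4,5]); enqueue [0]
  #17 pop 6: in=[-5,5] → [-5,5] (was [-4,5]); enqueue []
  #18 pop 4: in=[-5,5] → [-4,5] (no change)
  #19 pop 0: in=[-5,5] → [-5,5] (no change)

Fixpoint:
  val[0] = [-5,5]
  val[1] = [-5,5]
  val[2] = [-5,5]
  val[3] = [-5,5]
  val[4] = [-4,5]
  val[5] = [-2,5]
  val[6] = [-5,5]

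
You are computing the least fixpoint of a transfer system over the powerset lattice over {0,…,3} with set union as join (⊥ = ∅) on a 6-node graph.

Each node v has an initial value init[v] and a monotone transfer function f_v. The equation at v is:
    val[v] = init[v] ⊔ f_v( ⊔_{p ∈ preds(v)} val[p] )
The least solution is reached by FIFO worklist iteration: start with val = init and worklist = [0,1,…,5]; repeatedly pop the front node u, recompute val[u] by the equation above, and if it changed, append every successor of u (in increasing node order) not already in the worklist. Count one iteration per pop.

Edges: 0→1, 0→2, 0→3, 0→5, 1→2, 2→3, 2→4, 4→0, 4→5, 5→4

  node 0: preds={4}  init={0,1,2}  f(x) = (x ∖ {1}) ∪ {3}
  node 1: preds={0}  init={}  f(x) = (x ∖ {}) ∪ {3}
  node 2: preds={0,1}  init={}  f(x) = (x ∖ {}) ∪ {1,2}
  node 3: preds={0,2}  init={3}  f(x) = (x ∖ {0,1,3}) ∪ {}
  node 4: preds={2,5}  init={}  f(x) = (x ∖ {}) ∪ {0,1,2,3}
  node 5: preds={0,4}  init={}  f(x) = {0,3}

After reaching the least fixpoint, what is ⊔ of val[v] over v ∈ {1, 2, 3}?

Worklist (8 pops):
  #1 pop 0: in={} → {0,1,2,3} (was {0,1,2}); enqueue []
  #2 pop 1: in={0,1,2,3} → {0,1,2,3} (was {}); enqueue []
  #3 pop 2: in={0,1,2,3} → {0,1,2,3} (was {}); enqueue []
  #4 pop 3: in={0,1,2,3} → {2,3} (was {3}); enqueue []
  #5 pop 4: in={0,1,2,3} → {0,1,2,3} (was {}); enqueue [0]
  #6 pop 5: in={0,1,2,3} → {0,3} (was {}); enqueue [4]
  #7 pop 0: in={0,1,2,3} → {0,1,2,3} (no change)
  #8 pop 4: in={0,1,2,3} → {0,1,2,3} (no change)

Fixpoint:
  val[0] = {0,1,2,3}
  val[1] = {0,1,2,3}
  val[2] = {0,1,2,3}
  val[3] = {2,3}
  val[4] = {0,1,2,3}
  val[5] = {0,3}

{0,1,2,3}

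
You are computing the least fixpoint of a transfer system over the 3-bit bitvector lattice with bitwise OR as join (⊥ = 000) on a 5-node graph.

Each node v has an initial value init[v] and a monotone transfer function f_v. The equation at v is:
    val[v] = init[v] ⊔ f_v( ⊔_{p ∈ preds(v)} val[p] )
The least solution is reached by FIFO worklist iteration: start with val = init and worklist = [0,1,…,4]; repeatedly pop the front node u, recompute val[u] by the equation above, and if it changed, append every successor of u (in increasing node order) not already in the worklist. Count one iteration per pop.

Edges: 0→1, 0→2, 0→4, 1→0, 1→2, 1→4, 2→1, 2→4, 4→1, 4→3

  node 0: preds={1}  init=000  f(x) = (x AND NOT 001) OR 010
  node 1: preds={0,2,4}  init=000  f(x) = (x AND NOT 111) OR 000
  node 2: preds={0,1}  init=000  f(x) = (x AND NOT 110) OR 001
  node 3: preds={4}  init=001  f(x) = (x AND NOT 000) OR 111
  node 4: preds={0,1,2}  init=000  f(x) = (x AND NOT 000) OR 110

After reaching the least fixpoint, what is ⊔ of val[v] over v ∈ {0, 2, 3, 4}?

111

Iteration log — 7 steps:
  step 1. node 0  ⊔preds=000  new=010  old=000  +wl: 
  step 2. node 1  ⊔preds=010  new=000  stable
  step 3. node 2  ⊔preds=010  new=001  old=000  +wl: 1
  step 4. node 3  ⊔preds=000  new=111  old=001  +wl: 
  step 5. node 4  ⊔preds=011  new=111  old=000  +wl: 3
  step 6. node 1  ⊔preds=111  new=000  stable
  step 7. node 3  ⊔preds=111  new=111  stable

Least fixpoint reached:
  node 0: 010
  node 1: 000
  node 2: 001
  node 3: 111
  node 4: 111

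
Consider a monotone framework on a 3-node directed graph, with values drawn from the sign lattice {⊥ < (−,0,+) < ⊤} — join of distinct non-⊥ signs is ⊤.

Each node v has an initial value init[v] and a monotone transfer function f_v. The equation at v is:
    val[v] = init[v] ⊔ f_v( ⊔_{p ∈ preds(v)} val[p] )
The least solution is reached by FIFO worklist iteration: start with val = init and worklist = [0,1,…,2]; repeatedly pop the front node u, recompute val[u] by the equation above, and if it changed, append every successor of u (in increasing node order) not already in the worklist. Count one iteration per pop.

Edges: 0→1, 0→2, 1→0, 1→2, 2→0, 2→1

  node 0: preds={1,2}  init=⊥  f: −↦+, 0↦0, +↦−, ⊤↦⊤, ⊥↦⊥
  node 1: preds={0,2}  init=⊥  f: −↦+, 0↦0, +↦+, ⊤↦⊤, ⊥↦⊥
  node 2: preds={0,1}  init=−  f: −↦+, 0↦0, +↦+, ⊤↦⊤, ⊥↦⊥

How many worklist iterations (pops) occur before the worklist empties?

Iteration log — 6 steps:
  step 1. node 0  ⊔preds=−  new=+  old=⊥  +wl: 
  step 2. node 1  ⊔preds=⊤  new=⊤  old=⊥  +wl: 0
  step 3. node 2  ⊔preds=⊤  new=⊤  old=−  +wl: 1
  step 4. node 0  ⊔preds=⊤  new=⊤  old=+  +wl: 2
  step 5. node 1  ⊔preds=⊤  new=⊤  stable
  step 6. node 2  ⊔preds=⊤  new=⊤  stable

Least fixpoint reached:
  node 0: ⊤
  node 1: ⊤
  node 2: ⊤

6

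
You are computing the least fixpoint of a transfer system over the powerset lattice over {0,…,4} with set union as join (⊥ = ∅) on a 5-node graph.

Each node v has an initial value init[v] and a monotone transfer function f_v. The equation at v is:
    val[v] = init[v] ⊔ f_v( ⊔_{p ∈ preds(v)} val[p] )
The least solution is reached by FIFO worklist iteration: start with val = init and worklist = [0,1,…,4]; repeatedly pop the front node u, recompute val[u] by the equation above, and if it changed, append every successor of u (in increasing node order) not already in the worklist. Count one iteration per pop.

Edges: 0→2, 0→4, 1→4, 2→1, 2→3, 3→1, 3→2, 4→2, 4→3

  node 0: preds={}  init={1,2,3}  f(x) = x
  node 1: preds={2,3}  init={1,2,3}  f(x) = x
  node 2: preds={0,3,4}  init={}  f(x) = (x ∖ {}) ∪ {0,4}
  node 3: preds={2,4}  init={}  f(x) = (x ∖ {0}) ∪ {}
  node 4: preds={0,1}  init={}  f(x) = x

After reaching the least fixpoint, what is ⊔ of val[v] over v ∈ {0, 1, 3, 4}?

{0,1,2,3,4}

Iteration log — 11 steps:
  step 1. node 0  ⊔preds={}  new={1,2,3}  stable
  step 2. node 1  ⊔preds={}  new={1,2,3}  stable
  step 3. node 2  ⊔preds={1,2,3}  new={0,1,2,3,4}  old={}  +wl: 1
  step 4. node 3  ⊔preds={0,1,2,3,4}  new={1,2,3,4}  old={}  +wl: 2
  step 5. node 4  ⊔preds={1,2,3}  new={1,2,3}  old={}  +wl: 3
  step 6. node 1  ⊔preds={0,1,2,3,4}  new={0,1,2,3,4}  old={1,2,3}  +wl: 4
  step 7. node 2  ⊔preds={1,2,3,4}  new={0,1,2,3,4}  stable
  step 8. node 3  ⊔preds={0,1,2,3,4}  new={1,2,3,4}  stable
  step 9. node 4  ⊔preds={0,1,2,3,4}  new={0,1,2,3,4}  old={1,2,3}  +wl: 2,3
  step 10. node 2  ⊔preds={0,1,2,3,4}  new={0,1,2,3,4}  stable
  step 11. node 3  ⊔preds={0,1,2,3,4}  new={1,2,3,4}  stable

Least fixpoint reached:
  node 0: {1,2,3}
  node 1: {0,1,2,3,4}
  node 2: {0,1,2,3,4}
  node 3: {1,2,3,4}
  node 4: {0,1,2,3,4}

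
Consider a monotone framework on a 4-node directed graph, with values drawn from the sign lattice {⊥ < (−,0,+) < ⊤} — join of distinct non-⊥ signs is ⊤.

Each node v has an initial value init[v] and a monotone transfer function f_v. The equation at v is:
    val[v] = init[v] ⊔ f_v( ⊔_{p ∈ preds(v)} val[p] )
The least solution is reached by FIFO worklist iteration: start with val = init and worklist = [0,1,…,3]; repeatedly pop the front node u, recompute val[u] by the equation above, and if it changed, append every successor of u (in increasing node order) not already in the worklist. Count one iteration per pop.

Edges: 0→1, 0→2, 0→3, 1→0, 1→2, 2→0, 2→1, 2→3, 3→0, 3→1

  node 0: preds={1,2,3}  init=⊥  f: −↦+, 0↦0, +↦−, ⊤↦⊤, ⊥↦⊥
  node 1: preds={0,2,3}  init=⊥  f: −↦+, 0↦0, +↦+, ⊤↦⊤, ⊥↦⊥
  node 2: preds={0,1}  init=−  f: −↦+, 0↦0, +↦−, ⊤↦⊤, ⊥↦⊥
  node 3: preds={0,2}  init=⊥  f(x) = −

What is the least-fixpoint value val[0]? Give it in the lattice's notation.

Iteration log — 8 steps:
  step 1. node 0  ⊔preds=−  new=+  old=⊥  +wl: 
  step 2. node 1  ⊔preds=⊤  new=⊤  old=⊥  +wl: 0
  step 3. node 2  ⊔preds=⊤  new=⊤  old=−  +wl: 1
  step 4. node 3  ⊔preds=⊤  new=−  old=⊥  +wl: 
  step 5. node 0  ⊔preds=⊤  new=⊤  old=+  +wl: 2,3
  step 6. node 1  ⊔preds=⊤  new=⊤  stable
  step 7. node 2  ⊔preds=⊤  new=⊤  stable
  step 8. node 3  ⊔preds=⊤  new=−  stable

Least fixpoint reached:
  node 0: ⊤
  node 1: ⊤
  node 2: ⊤
  node 3: −

⊤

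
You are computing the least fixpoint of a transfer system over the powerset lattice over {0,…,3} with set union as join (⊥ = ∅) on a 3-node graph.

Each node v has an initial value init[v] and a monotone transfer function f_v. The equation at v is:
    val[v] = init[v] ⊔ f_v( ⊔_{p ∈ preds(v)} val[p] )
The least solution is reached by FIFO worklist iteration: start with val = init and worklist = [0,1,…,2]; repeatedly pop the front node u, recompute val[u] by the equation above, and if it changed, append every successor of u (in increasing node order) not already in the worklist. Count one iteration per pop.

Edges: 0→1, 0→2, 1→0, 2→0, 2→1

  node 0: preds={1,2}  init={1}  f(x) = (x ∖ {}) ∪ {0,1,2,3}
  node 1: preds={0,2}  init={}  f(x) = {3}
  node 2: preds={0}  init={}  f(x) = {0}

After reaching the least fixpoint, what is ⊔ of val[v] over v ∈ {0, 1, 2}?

{0,1,2,3}

Worklist (5 pops):
  #1 pop 0: in={} → {0,1,2,3} (was {1}); enqueue []
  #2 pop 1: in={0,1,2,3} → {3} (was {}); enqueue [0]
  #3 pop 2: in={0,1,2,3} → {0} (was {}); enqueue [1]
  #4 pop 0: in={0,3} → {0,1,2,3} (no change)
  #5 pop 1: in={0,1,2,3} → {3} (no change)

Fixpoint:
  val[0] = {0,1,2,3}
  val[1] = {3}
  val[2] = {0}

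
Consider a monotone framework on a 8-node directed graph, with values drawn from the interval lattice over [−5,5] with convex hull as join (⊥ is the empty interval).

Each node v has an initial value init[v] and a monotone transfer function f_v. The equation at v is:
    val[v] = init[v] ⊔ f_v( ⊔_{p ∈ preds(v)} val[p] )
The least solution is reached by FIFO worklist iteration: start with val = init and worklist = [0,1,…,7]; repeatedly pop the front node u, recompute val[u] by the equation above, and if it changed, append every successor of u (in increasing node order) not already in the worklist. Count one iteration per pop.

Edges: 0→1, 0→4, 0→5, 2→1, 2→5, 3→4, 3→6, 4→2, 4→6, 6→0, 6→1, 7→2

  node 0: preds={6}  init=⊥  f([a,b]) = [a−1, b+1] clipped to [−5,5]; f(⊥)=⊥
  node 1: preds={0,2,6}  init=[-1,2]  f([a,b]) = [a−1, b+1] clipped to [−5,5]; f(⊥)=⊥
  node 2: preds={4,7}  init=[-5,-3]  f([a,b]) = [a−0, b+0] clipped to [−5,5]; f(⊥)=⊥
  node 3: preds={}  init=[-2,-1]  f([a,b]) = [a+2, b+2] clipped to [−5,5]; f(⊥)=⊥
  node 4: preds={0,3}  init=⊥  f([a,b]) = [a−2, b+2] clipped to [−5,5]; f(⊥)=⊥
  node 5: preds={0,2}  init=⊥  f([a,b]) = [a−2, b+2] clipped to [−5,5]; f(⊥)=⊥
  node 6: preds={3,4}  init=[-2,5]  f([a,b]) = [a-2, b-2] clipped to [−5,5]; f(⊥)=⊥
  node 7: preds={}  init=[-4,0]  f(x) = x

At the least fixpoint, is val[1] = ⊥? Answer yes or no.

no

Iteration log — 14 steps:
  step 1. node 0  ⊔preds=[-2,5]  new=[-3,5]  old=⊥  +wl: 
  step 2. node 1  ⊔preds=[-5,5]  new=[-5,5]  old=[-1,2]  +wl: 
  step 3. node 2  ⊔preds=[-4,0]  new=[-5,0]  old=[-5,-3]  +wl: 1
  step 4. node 3  ⊔preds=⊥  new=[-2,-1]  stable
  step 5. node 4  ⊔preds=[-3,5]  new=[-5,5]  old=⊥  +wl: 2
  step 6. node 5  ⊔preds=[-5,5]  new=[-5,5]  old=⊥  +wl: 
  step 7. node 6  ⊔preds=[-5,5]  new=[-5,5]  old=[-2,5]  +wl: 0
  step 8. node 7  ⊔preds=⊥  new=[-4,0]  stable
  step 9. node 1  ⊔preds=[-5,5]  new=[-5,5]  stable
  step 10. node 2  ⊔preds=[-5,5]  new=[-5,5]  old=[-5,0]  +wl: 1,5
  step 11. node 0  ⊔preds=[-5,5]  new=[-5,5]  old=[-3,5]  +wl: 4
  step 12. node 1  ⊔preds=[-5,5]  new=[-5,5]  stable
  step 13. node 5  ⊔preds=[-5,5]  new=[-5,5]  stable
  step 14. node 4  ⊔preds=[-5,5]  new=[-5,5]  stable

Least fixpoint reached:
  node 0: [-5,5]
  node 1: [-5,5]
  node 2: [-5,5]
  node 3: [-2,-1]
  node 4: [-5,5]
  node 5: [-5,5]
  node 6: [-5,5]
  node 7: [-4,0]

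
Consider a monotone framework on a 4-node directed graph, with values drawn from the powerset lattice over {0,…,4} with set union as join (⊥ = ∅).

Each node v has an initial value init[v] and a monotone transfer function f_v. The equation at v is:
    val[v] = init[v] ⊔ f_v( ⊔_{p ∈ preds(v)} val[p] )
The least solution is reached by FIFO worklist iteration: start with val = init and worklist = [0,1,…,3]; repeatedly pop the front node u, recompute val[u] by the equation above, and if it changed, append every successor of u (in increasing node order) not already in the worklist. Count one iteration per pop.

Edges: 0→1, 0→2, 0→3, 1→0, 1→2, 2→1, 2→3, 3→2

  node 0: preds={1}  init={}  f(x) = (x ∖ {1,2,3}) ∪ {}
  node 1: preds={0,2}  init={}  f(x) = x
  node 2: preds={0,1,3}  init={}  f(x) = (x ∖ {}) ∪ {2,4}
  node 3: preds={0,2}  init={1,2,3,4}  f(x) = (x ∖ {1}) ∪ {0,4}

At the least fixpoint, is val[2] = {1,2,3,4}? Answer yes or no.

no

Worklist (14 pops):
  #1 pop 0: in={} → {} (no change)
  #2 pop 1: in={} → {} (no change)
  #3 pop 2: in={1,2,3,4} → {1,2,3,4} (was {}); enqueue [1]
  #4 pop 3: in={1,2,3,4} → {0,1,2,3,4} (was {1,2,3,4}); enqueue [2]
  #5 pop 1: in={1,2,3,4} → {1,2,3,4} (was {}); enqueue [0]
  #6 pop 2: in={0,1,2,3,4} → {0,1,2,3,4} (was {1,2,3,4}); enqueue [1,3]
  #7 pop 0: in={1,2,3,4} → {4} (was {}); enqueue [2]
  #8 pop 1: in={0,1,2,3,4} → {0,1,2,3,4} (was {1,2,3,4}); enqueue [0]
  #9 pop 3: in={0,1,2,3,4} → {0,1,2,3,4} (no change)
  #10 pop 2: in={0,1,2,3,4} → {0,1,2,3,4} (no change)
  #11 pop 0: in={0,1,2,3,4} → {0,4} (was {4}); enqueue [1,2,3]
  #12 pop 1: in={0,1,2,3,4} → {0,1,2,3,4} (no change)
  #13 pop 2: in={0,1,2,3,4} → {0,1,2,3,4} (no change)
  #14 pop 3: in={0,1,2,3,4} → {0,1,2,3,4} (no change)

Fixpoint:
  val[0] = {0,4}
  val[1] = {0,1,2,3,4}
  val[2] = {0,1,2,3,4}
  val[3] = {0,1,2,3,4}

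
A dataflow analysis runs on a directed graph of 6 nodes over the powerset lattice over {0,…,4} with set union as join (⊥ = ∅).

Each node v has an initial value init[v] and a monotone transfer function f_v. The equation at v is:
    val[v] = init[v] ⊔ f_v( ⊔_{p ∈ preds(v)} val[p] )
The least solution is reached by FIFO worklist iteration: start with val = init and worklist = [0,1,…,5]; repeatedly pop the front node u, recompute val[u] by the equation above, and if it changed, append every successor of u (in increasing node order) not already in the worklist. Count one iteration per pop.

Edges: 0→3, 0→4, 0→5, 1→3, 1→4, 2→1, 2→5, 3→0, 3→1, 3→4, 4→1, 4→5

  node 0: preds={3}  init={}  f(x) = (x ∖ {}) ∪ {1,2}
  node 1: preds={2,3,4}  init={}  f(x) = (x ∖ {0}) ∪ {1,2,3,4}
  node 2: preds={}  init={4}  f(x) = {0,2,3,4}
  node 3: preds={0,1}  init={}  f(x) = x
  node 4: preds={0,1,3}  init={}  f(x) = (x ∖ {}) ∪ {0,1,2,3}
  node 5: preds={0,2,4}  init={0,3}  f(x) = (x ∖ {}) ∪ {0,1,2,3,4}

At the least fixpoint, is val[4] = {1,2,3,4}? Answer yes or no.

Iteration log — 11 steps:
  step 1. node 0  ⊔preds={}  new={1,2}  old={}  +wl: 
  step 2. node 1  ⊔preds={4}  new={1,2,3,4}  old={}  +wl: 
  step 3. node 2  ⊔preds={}  new={0,2,3,4}  old={4}  +wl: 1
  step 4. node 3  ⊔preds={1,2,3,4}  new={1,2,3,4}  old={}  +wl: 0
  step 5. node 4  ⊔preds={1,2,3,4}  new={0,1,2,3,4}  old={}  +wl: 
  step 6. node 5  ⊔preds={0,1,2,3,4}  new={0,1,2,3,4}  old={0,3}  +wl: 
  step 7. node 1  ⊔preds={0,1,2,3,4}  new={1,2,3,4}  stable
  step 8. node 0  ⊔preds={1,2,3,4}  new={1,2,3,4}  old={1,2}  +wl: 3,4,5
  step 9. node 3  ⊔preds={1,2,3,4}  new={1,2,3,4}  stable
  step 10. node 4  ⊔preds={1,2,3,4}  new={0,1,2,3,4}  stable
  step 11. node 5  ⊔preds={0,1,2,3,4}  new={0,1,2,3,4}  stable

Least fixpoint reached:
  node 0: {1,2,3,4}
  node 1: {1,2,3,4}
  node 2: {0,2,3,4}
  node 3: {1,2,3,4}
  node 4: {0,1,2,3,4}
  node 5: {0,1,2,3,4}

no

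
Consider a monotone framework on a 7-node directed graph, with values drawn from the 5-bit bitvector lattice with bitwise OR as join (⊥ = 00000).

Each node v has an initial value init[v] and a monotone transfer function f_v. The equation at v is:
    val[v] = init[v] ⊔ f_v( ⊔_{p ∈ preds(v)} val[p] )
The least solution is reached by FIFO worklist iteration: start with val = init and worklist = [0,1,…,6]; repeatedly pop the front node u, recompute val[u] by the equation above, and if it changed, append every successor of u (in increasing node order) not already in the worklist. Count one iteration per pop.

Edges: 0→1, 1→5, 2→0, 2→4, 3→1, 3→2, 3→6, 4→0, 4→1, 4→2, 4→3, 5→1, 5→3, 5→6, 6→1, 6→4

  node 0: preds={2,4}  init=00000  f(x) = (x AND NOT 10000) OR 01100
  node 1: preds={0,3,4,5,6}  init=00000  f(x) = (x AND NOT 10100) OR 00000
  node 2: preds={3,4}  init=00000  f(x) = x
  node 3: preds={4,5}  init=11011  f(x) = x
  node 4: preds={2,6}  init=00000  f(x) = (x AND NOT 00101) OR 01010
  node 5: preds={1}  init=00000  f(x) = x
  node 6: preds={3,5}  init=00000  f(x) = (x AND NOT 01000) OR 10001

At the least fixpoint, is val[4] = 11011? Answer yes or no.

Trace (12 dequeues):
  [1] u=0 | in 00000 | out 01100 | prev 00000 | push {}
  [2] u=1 | in 11111 | out 01011 | prev 00000 | push {}
  [3] u=2 | in 11011 | out 11011 | prev 00000 | push {0}
  [4] u=3 | in 00000 | out 11011 | ==
  [5] u=4 | in 11011 | out 11010 | prev 00000 | push {1,2,3}
  [6] u=5 | in 01011 | out 01011 | prev 00000 | push {}
  [7] u=6 | in 11011 | out 10011 | prev 00000 | push {4}
  [8] u=0 | in 11011 | out 01111 | prev 01100 | push {}
  [9] u=1 | in 11111 | out 01011 | ==
  [10] u=2 | in 11011 | out 11011 | ==
  [11] u=3 | in 11011 | out 11011 | ==
  [12] u=4 | in 11011 | out 11010 | ==

Converged values:
  [0] 01111
  [1] 01011
  [2] 11011
  [3] 11011
  [4] 11010
  [5] 01011
  [6] 10011

no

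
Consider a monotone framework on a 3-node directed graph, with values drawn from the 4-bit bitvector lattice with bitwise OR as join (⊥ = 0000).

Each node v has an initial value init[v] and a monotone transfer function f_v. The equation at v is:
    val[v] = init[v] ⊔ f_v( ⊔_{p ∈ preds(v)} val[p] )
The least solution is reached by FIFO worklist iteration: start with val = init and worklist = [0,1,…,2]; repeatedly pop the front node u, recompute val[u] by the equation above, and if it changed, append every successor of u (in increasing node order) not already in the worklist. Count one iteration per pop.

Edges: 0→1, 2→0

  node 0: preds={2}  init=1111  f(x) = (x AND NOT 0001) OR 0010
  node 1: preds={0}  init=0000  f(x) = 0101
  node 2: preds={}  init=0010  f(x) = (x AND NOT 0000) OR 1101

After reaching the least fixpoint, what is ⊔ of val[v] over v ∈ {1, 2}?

Trace (4 dequeues):
  [1] u=0 | in 0010 | out 1111 | ==
  [2] u=1 | in 1111 | out 0101 | prev 0000 | push {}
  [3] u=2 | in 0000 | out 1111 | prev 0010 | push {0}
  [4] u=0 | in 1111 | out 1111 | ==

Converged values:
  [0] 1111
  [1] 0101
  [2] 1111

1111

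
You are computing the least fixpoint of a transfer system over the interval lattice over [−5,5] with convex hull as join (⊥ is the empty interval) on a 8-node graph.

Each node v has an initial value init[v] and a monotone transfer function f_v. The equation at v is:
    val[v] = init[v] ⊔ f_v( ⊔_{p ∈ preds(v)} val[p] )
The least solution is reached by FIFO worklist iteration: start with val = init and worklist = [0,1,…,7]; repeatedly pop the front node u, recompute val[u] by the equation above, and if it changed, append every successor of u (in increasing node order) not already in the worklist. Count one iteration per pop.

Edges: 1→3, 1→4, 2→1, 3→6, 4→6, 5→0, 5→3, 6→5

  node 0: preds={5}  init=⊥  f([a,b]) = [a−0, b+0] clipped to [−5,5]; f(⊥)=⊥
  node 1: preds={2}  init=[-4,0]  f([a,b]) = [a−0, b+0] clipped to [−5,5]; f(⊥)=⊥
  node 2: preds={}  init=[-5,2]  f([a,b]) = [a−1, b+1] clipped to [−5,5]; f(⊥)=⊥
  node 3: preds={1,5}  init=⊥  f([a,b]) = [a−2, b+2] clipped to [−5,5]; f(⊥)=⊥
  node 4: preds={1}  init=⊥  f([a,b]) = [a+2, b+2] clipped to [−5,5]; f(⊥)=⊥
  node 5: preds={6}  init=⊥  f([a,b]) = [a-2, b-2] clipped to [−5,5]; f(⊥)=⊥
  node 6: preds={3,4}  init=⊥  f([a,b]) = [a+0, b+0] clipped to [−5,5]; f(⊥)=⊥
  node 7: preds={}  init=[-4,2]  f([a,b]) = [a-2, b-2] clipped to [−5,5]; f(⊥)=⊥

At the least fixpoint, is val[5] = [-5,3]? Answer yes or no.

Trace (11 dequeues):
  [1] u=0 | in ⊥ | out ⊥ | ==
  [2] u=1 | in [-5,2] | out [-5,2] | prev [-4,0] | push {}
  [3] u=2 | in ⊥ | out [-5,2] | ==
  [4] u=3 | in [-5,2] | out [-5,4] | prev ⊥ | push {}
  [5] u=4 | in [-5,2] | out [-3,4] | prev ⊥ | push {}
  [6] u=5 | in ⊥ | out ⊥ | ==
  [7] u=6 | in [-5,4] | out [-5,4] | prev ⊥ | push {5}
  [8] u=7 | in ⊥ | out [-4,2] | ==
  [9] u=5 | in [-5,4] | out [-5,2] | prev ⊥ | push {0,3}
  [10] u=0 | in [-5,2] | out [-5,2] | prev ⊥ | push {}
  [11] u=3 | in [-5,2] | out [-5,4] | ==

Converged values:
  [0] [-5,2]
  [1] [-5,2]
  [2] [-5,2]
  [3] [-5,4]
  [4] [-3,4]
  [5] [-5,2]
  [6] [-5,4]
  [7] [-4,2]

no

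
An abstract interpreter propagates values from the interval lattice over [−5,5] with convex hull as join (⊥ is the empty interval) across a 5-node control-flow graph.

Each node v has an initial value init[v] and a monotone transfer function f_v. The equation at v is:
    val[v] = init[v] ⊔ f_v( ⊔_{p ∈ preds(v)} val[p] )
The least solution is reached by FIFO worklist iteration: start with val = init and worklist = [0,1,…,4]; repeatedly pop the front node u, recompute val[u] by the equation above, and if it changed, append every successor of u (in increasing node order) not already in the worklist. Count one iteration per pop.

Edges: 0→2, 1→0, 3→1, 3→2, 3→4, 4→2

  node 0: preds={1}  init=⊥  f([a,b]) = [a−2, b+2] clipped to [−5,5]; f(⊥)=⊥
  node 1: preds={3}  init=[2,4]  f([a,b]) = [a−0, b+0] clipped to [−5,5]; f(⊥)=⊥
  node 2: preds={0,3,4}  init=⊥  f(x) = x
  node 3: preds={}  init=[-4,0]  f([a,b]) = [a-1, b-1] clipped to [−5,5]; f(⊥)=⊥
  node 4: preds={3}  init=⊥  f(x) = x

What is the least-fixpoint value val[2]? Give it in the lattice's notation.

Iteration log — 7 steps:
  step 1. node 0  ⊔preds=[2,4]  new=[0,5]  old=⊥  +wl: 
  step 2. node 1  ⊔preds=[-4,0]  new=[-4,4]  old=[2,4]  +wl: 0
  step 3. node 2  ⊔preds=[-4,5]  new=[-4,5]  old=⊥  +wl: 
  step 4. node 3  ⊔preds=⊥  new=[-4,0]  stable
  step 5. node 4  ⊔preds=[-4,0]  new=[-4,0]  old=⊥  +wl: 2
  step 6. node 0  ⊔preds=[-4,4]  new=[-5,5]  old=[0,5]  +wl: 
  step 7. node 2  ⊔preds=[-5,5]  new=[-5,5]  old=[-4,5]  +wl: 

Least fixpoint reached:
  node 0: [-5,5]
  node 1: [-4,4]
  node 2: [-5,5]
  node 3: [-4,0]
  node 4: [-4,0]

[-5,5]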